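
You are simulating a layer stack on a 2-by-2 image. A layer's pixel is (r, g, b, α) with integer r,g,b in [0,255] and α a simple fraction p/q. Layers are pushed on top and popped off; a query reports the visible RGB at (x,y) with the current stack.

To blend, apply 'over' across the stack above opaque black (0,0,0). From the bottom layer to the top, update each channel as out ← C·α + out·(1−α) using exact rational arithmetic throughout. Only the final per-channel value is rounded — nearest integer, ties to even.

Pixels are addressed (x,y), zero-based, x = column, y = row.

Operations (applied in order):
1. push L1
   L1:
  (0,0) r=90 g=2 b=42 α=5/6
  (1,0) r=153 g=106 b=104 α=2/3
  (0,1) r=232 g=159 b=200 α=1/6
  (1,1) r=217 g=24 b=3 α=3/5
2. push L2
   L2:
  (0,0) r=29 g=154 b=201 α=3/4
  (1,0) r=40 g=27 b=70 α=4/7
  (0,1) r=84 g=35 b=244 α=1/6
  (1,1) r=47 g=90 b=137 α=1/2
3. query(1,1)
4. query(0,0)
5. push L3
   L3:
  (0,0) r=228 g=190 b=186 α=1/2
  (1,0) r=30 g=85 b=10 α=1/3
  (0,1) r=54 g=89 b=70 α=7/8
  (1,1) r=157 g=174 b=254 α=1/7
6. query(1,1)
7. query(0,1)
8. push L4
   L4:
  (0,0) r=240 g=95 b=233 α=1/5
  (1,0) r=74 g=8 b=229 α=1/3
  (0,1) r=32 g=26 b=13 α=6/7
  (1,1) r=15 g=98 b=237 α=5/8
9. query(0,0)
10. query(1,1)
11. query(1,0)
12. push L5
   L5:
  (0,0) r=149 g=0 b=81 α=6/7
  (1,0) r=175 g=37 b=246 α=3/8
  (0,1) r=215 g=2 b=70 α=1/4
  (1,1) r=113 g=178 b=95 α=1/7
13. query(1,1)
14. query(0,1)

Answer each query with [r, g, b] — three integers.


(1,1) stack=L1,L2; from [0,0,0]:
L1 α=3/5: [651/5, 72/5, 9/5]
L2 α=1/2: [443/5, 261/5, 347/5]
= [89, 52, 69]

at x=0,y=0 over L1,L2:
after L1 α=5/6: [75, 5/3, 35]
after L2 α=3/4: [81/2, 1391/12, 319/2]
→ [40, 116, 160]

at x=1,y=1 over L1,L2,L3:
+L1 (α=3/5) → [651/5, 72/5, 9/5]
+L2 (α=1/2) → [443/5, 261/5, 347/5]
+L3 (α=1/7) → [3443/35, 348/5, 3352/35]
= [98, 70, 96]

query (0,1) [L1,L2,L3] — begin 0,0,0
L1 α=1/6: [116/3, 53/2, 100/3]
L2 α=1/6: [416/9, 335/12, 616/9]
L3 α=7/8: [1909/36, 7811/96, 2513/36]
→ [53, 81, 70]

at x=0,y=0 over L1,L2,L3,L4:
+L1 (α=5/6) → [75, 5/3, 35]
+L2 (α=3/4) → [81/2, 1391/12, 319/2]
+L3 (α=1/2) → [537/4, 3671/24, 691/4]
+L4 (α=1/5) → [777/5, 4241/30, 924/5]
= [155, 141, 185]

at x=1,y=1 over L1,L2,L3,L4:
L1 α=3/5: [651/5, 72/5, 9/5]
L2 α=1/2: [443/5, 261/5, 347/5]
L3 α=1/7: [3443/35, 348/5, 3352/35]
L4 α=5/8: [6477/140, 1747/20, 51531/280]
rounded: [46, 87, 184]

at x=1,y=0 over L1,L2,L3,L4:
L1 α=2/3: [102, 212/3, 208/3]
L2 α=4/7: [466/7, 320/7, 488/7]
L3 α=1/3: [1142/21, 1235/21, 1046/21]
L4 α=1/3: [3838/63, 2638/63, 6901/63]
→ [61, 42, 110]

at x=1,y=1 over L1,L2,L3,L4,L5:
after L1 α=3/5: [651/5, 72/5, 9/5]
after L2 α=1/2: [443/5, 261/5, 347/5]
after L3 α=1/7: [3443/35, 348/5, 3352/35]
after L4 α=5/8: [6477/140, 1747/20, 51531/280]
after L5 α=1/7: [27341/490, 1003/10, 167893/980]
= [56, 100, 171]

at x=0,y=1 over L1,L2,L3,L4,L5:
L1 α=1/6: [116/3, 53/2, 100/3]
L2 α=1/6: [416/9, 335/12, 616/9]
L3 α=7/8: [1909/36, 7811/96, 2513/36]
L4 α=6/7: [8821/252, 22787/672, 5321/252]
L5 α=1/4: [26881/336, 23235/896, 11201/336]
rounded: [80, 26, 33]


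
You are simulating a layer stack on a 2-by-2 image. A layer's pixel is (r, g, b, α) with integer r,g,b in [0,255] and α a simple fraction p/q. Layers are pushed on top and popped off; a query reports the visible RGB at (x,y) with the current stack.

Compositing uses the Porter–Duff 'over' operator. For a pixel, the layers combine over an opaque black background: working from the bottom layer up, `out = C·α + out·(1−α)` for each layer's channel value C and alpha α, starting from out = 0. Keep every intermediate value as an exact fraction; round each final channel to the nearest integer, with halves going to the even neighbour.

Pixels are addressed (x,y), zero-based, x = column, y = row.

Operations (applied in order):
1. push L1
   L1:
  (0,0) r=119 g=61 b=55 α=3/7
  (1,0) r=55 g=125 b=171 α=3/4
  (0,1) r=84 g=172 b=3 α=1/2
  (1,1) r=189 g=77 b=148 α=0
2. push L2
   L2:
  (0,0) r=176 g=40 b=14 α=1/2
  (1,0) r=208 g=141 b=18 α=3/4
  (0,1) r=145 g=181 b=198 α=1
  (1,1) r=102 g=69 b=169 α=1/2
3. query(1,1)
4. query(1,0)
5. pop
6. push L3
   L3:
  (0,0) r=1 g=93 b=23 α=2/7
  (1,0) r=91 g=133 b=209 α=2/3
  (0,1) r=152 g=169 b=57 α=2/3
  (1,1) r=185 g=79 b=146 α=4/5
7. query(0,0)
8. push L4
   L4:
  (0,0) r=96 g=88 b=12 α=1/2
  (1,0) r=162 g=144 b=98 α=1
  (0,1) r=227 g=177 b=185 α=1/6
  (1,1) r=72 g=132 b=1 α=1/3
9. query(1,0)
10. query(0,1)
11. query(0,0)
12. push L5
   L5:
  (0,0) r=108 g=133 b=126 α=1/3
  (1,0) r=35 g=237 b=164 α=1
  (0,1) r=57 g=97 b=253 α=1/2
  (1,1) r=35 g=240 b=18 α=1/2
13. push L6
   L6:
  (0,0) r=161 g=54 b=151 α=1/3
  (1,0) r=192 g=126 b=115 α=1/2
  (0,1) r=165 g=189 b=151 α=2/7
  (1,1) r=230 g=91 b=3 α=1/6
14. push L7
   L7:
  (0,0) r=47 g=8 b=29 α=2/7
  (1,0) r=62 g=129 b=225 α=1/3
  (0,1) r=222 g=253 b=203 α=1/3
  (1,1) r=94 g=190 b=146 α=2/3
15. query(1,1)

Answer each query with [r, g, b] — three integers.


(1,1) stack=L1,L2; from [0,0,0]:
after L1 α=0: [0, 0, 0]
after L2 α=1/2: [51, 69/2, 169/2]
rounded: [51, 34, 84]

(1,0) stack=L1,L2; from [0,0,0]:
+L1 (α=3/4) → [165/4, 375/4, 513/4]
+L2 (α=3/4) → [2661/16, 2067/16, 729/16]
rounded: [166, 129, 46]

query (0,0) [L1,L3] — begin 0,0,0
+L1 (α=3/7) → [51, 183/7, 165/7]
+L3 (α=2/7) → [257/7, 2217/49, 1147/49]
= [37, 45, 23]

query (1,0) [L1,L3,L4] — begin 0,0,0
after L1 α=3/4: [165/4, 375/4, 513/4]
after L3 α=2/3: [893/12, 1439/12, 2185/12]
after L4 α=1: [162, 144, 98]
= [162, 144, 98]

query (0,1) [L1,L3,L4] — begin 0,0,0
after L1 α=1/2: [42, 86, 3/2]
after L3 α=2/3: [346/3, 424/3, 77/2]
after L4 α=1/6: [2411/18, 2651/18, 755/12]
rounded: [134, 147, 63]

query (0,0) [L1,L3,L4] — begin 0,0,0
+L1 (α=3/7) → [51, 183/7, 165/7]
+L3 (α=2/7) → [257/7, 2217/49, 1147/49]
+L4 (α=1/2) → [929/14, 6529/98, 1735/98]
→ [66, 67, 18]

(1,1) stack=L1,L3,L4,L5,L6,L7; from [0,0,0]:
after L1 α=0: [0, 0, 0]
after L3 α=4/5: [148, 316/5, 584/5]
after L4 α=1/3: [368/3, 1292/15, 391/5]
after L5 α=1/2: [473/6, 2446/15, 481/10]
after L6 α=1/6: [3745/36, 2719/18, 487/12]
after L7 α=2/3: [10513/108, 9559/54, 3991/36]
rounded: [97, 177, 111]


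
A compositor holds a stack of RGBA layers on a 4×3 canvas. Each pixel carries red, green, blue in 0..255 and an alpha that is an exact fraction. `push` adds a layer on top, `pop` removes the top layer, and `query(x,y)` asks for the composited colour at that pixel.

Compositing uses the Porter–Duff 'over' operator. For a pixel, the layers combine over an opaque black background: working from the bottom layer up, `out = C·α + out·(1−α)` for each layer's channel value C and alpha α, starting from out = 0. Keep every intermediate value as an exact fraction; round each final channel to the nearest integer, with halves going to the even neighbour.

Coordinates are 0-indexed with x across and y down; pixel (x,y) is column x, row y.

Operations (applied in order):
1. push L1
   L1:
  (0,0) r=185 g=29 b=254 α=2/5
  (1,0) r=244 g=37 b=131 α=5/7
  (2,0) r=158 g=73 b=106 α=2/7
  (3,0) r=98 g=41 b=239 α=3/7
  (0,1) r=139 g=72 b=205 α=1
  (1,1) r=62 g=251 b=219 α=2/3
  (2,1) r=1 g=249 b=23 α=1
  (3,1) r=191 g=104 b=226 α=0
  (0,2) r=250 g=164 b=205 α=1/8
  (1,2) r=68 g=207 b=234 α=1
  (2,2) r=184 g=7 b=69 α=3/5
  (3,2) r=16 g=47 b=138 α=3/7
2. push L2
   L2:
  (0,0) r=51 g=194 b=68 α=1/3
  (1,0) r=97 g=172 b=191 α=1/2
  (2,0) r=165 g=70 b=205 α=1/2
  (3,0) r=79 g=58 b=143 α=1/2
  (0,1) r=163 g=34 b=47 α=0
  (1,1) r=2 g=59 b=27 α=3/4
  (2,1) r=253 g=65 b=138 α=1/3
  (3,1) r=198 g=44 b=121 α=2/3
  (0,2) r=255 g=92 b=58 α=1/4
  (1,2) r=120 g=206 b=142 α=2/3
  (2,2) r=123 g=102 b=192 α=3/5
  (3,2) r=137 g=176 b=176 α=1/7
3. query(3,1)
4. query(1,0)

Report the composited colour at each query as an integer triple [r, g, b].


query (3,1) [L1,L2] — begin 0,0,0
+L1 (α=0) → [0, 0, 0]
+L2 (α=2/3) → [132, 88/3, 242/3]
rounded: [132, 29, 81]

at x=1,y=0 over L1,L2:
+L1 (α=5/7) → [1220/7, 185/7, 655/7]
+L2 (α=1/2) → [1899/14, 1389/14, 996/7]
rounded: [136, 99, 142]


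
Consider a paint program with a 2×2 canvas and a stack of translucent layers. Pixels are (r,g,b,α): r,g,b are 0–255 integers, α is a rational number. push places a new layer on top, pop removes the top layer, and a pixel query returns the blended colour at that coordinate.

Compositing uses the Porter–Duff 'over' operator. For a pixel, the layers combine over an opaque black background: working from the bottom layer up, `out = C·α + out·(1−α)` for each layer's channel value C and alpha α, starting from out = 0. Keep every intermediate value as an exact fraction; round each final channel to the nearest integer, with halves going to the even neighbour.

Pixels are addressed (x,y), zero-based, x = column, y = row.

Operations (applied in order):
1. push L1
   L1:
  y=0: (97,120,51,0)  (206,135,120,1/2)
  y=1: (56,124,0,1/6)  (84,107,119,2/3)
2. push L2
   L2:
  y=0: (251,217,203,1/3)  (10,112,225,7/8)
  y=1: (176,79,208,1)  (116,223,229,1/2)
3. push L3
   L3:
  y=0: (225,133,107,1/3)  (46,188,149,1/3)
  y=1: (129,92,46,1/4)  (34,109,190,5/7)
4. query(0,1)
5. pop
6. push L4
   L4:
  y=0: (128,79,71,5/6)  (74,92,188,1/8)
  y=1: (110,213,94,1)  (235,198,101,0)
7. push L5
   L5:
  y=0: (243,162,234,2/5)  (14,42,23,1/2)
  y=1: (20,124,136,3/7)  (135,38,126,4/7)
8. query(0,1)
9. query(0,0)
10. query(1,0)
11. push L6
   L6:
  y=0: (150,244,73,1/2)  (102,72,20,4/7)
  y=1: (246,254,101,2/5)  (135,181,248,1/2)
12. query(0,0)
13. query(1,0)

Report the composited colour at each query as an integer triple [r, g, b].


at x=0,y=1 over L1,L2,L3:
+L1 (α=1/6) → [28/3, 62/3, 0]
+L2 (α=1) → [176, 79, 208]
+L3 (α=1/4) → [657/4, 329/4, 335/2]
→ [164, 82, 168]

query (0,1) [L1,L2,L4,L5] — begin 0,0,0
after L1 α=1/6: [28/3, 62/3, 0]
after L2 α=1: [176, 79, 208]
after L4 α=1: [110, 213, 94]
after L5 α=3/7: [500/7, 1224/7, 112]
rounded: [71, 175, 112]

query (0,0) [L1,L2,L4,L5] — begin 0,0,0
+L1 (α=0) → [0, 0, 0]
+L2 (α=1/3) → [251/3, 217/3, 203/3]
+L4 (α=5/6) → [2171/18, 701/9, 634/9]
+L5 (α=2/5) → [5087/30, 1673/15, 2038/15]
= [170, 112, 136]

at x=1,y=0 over L1,L2,L4,L5:
L1 α=1/2: [103, 135/2, 60]
L2 α=7/8: [173/8, 1703/16, 1635/8]
L4 α=1/8: [1803/64, 13393/128, 12949/64]
L5 α=1/2: [2699/128, 18769/256, 14421/128]
rounded: [21, 73, 113]

(0,0) stack=L1,L2,L4,L5,L6; from [0,0,0]:
+L1 (α=0) → [0, 0, 0]
+L2 (α=1/3) → [251/3, 217/3, 203/3]
+L4 (α=5/6) → [2171/18, 701/9, 634/9]
+L5 (α=2/5) → [5087/30, 1673/15, 2038/15]
+L6 (α=1/2) → [9587/60, 5333/30, 3133/30]
= [160, 178, 104]

(1,0) stack=L1,L2,L4,L5,L6; from [0,0,0]:
after L1 α=1/2: [103, 135/2, 60]
after L2 α=7/8: [173/8, 1703/16, 1635/8]
after L4 α=1/8: [1803/64, 13393/128, 12949/64]
after L5 α=1/2: [2699/128, 18769/256, 14421/128]
after L6 α=4/7: [60321/896, 130035/1792, 53503/896]
= [67, 73, 60]


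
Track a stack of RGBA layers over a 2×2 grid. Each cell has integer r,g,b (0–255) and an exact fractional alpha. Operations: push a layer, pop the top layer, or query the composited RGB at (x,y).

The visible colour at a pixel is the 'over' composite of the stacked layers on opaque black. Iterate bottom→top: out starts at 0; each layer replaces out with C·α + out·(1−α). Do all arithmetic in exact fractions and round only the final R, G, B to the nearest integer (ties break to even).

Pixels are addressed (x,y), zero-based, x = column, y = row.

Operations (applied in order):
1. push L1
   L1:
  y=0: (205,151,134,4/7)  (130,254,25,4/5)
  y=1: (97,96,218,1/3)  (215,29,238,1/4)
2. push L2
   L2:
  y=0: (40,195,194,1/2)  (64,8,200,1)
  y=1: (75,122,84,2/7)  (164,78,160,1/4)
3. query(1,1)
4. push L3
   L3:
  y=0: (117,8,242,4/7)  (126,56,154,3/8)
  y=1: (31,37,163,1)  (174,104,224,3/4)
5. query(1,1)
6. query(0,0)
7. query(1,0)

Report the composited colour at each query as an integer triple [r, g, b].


at x=1,y=1 over L1,L2:
L1 α=1/4: [215/4, 29/4, 119/2]
L2 α=1/4: [1301/16, 399/16, 677/8]
= [81, 25, 85]

query (1,1) [L1,L2,L3] — begin 0,0,0
L1 α=1/4: [215/4, 29/4, 119/2]
L2 α=1/4: [1301/16, 399/16, 677/8]
L3 α=3/4: [9653/64, 5391/64, 6053/32]
= [151, 84, 189]

(0,0) stack=L1,L2,L3; from [0,0,0]:
L1 α=4/7: [820/7, 604/7, 536/7]
L2 α=1/2: [550/7, 1969/14, 947/7]
L3 α=4/7: [4926/49, 6355/98, 9617/49]
rounded: [101, 65, 196]

at x=1,y=0 over L1,L2,L3:
after L1 α=4/5: [104, 1016/5, 20]
after L2 α=1: [64, 8, 200]
after L3 α=3/8: [349/4, 26, 731/4]
→ [87, 26, 183]


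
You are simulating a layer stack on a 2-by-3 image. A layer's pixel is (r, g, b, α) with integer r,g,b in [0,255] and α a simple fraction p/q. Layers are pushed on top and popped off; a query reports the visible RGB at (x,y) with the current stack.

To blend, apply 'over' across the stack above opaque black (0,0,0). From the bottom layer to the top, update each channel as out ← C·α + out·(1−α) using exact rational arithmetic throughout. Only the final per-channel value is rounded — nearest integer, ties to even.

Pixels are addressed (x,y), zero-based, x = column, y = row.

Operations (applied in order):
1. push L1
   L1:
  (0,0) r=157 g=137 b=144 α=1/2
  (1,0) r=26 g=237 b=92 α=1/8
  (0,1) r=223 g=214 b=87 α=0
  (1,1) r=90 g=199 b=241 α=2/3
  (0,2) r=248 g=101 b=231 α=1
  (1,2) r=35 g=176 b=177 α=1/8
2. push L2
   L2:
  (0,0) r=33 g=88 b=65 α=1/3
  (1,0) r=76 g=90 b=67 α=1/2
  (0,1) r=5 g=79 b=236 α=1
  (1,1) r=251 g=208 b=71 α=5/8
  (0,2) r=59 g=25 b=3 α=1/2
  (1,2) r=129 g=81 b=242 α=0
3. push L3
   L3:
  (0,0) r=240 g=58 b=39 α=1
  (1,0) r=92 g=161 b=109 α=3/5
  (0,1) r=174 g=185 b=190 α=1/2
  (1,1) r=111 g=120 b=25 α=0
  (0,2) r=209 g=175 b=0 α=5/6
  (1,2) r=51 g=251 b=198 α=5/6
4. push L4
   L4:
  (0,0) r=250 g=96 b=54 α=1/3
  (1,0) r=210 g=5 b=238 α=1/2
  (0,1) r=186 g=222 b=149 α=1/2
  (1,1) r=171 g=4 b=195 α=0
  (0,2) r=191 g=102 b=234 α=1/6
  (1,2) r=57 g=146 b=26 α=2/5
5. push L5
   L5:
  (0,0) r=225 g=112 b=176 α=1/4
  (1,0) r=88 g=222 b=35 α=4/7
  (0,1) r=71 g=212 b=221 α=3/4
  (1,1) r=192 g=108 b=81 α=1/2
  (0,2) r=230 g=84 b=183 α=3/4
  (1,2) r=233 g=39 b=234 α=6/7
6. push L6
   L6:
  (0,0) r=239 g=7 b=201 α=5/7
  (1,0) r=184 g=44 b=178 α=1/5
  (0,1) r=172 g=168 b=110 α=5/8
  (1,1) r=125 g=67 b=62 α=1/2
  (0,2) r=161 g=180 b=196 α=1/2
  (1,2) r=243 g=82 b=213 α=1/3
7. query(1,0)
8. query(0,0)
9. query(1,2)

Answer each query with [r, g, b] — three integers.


(1,0) stack=L1,L2,L3,L4,L5,L6; from [0,0,0]:
+L1 (α=1/8) → [13/4, 237/8, 23/2]
+L2 (α=1/2) → [317/8, 957/16, 157/4]
+L3 (α=3/5) → [1421/20, 4821/40, 811/10]
+L4 (α=1/2) → [5621/40, 5021/80, 3191/20]
+L5 (α=4/7) → [30943/280, 86103/560, 12373/140]
+L6 (α=1/5) → [43823/350, 92263/700, 18603/175]
rounded: [125, 132, 106]

query (0,0) [L1,L2,L3,L4,L5,L6] — begin 0,0,0
after L1 α=1/2: [157/2, 137/2, 72]
after L2 α=1/3: [190/3, 75, 209/3]
after L3 α=1: [240, 58, 39]
after L4 α=1/3: [730/3, 212/3, 44]
after L5 α=1/4: [955/4, 81, 77]
after L6 α=5/7: [3345/14, 197/7, 1159/7]
rounded: [239, 28, 166]

at x=1,y=2 over L1,L2,L3,L4,L5,L6:
after L1 α=1/8: [35/8, 22, 177/8]
after L2 α=0: [35/8, 22, 177/8]
after L3 α=5/6: [2075/48, 1277/6, 2699/16]
after L4 α=2/5: [3899/80, 1861/10, 8929/80]
after L5 α=6/7: [115739/560, 4201/70, 121249/560]
after L6 α=1/3: [183779/840, 2357/35, 180889/840]
→ [219, 67, 215]


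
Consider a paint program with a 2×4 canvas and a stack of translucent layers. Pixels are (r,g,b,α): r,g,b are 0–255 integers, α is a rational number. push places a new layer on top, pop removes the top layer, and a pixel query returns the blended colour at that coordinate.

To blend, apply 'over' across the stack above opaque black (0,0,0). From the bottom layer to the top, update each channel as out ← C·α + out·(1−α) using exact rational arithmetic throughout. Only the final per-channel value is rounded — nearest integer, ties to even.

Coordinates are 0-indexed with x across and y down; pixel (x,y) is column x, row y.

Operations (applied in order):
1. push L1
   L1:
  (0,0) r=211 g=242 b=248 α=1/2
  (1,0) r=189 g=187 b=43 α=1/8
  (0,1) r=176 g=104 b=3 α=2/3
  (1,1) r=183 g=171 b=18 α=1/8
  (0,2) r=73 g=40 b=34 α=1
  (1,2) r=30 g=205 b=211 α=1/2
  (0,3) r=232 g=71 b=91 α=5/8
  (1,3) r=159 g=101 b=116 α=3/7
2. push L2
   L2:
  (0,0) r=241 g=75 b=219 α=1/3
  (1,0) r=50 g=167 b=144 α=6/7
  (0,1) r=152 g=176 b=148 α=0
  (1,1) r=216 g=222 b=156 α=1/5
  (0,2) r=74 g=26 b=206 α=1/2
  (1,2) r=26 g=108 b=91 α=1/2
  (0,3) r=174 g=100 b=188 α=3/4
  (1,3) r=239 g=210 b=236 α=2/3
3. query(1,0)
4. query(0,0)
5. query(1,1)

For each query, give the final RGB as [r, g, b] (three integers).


(1,0) stack=L1,L2; from [0,0,0]:
L1 α=1/8: [189/8, 187/8, 43/8]
L2 α=6/7: [2589/56, 8203/56, 6955/56]
rounded: [46, 146, 124]

at x=0,y=0 over L1,L2:
+L1 (α=1/2) → [211/2, 121, 124]
+L2 (α=1/3) → [452/3, 317/3, 467/3]
= [151, 106, 156]

(1,1) stack=L1,L2; from [0,0,0]:
after L1 α=1/8: [183/8, 171/8, 9/4]
after L2 α=1/5: [123/2, 123/2, 33]
rounded: [62, 62, 33]


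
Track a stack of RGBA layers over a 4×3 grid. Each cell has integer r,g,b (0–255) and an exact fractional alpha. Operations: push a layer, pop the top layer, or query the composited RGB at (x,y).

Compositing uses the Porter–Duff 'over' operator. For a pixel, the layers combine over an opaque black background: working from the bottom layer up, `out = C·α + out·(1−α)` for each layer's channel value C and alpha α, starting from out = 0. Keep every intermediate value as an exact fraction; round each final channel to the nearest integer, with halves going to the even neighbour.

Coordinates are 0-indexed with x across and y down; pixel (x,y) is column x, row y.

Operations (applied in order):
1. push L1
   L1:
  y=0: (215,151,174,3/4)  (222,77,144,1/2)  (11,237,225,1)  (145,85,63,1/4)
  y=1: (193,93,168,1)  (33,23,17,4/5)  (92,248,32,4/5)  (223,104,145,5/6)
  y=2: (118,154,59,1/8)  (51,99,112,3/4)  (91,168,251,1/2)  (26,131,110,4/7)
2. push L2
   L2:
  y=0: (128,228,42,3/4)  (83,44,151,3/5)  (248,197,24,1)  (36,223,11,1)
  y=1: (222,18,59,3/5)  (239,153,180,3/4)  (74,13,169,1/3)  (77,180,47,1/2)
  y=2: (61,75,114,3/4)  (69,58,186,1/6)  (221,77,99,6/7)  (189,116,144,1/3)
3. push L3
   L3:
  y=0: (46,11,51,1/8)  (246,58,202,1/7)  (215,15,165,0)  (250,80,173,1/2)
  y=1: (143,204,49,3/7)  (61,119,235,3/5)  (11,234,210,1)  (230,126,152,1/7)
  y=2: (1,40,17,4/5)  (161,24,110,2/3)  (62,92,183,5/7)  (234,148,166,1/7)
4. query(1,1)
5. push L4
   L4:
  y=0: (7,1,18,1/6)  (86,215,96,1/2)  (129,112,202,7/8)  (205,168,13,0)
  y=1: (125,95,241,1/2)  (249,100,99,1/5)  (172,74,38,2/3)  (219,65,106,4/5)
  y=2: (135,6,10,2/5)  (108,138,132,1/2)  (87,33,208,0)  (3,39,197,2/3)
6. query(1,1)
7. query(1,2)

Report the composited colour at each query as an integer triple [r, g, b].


query (1,1) [L1,L2,L3] — begin 0,0,0
after L1 α=4/5: [132/5, 92/5, 68/5]
after L2 α=3/4: [3717/20, 2387/20, 692/5]
after L3 α=3/5: [5547/50, 5957/50, 4909/25]
= [111, 119, 196]

at x=1,y=1 over L1,L2,L3,L4:
after L1 α=4/5: [132/5, 92/5, 68/5]
after L2 α=3/4: [3717/20, 2387/20, 692/5]
after L3 α=3/5: [5547/50, 5957/50, 4909/25]
after L4 α=1/5: [17319/125, 14414/125, 22111/125]
= [139, 115, 177]

at x=1,y=2 over L1,L2,L3,L4:
after L1 α=3/4: [153/4, 297/4, 84]
after L2 α=1/6: [347/8, 1717/24, 101]
after L3 α=2/3: [2923/24, 2869/72, 107]
after L4 α=1/2: [5515/48, 12805/144, 239/2]
rounded: [115, 89, 120]


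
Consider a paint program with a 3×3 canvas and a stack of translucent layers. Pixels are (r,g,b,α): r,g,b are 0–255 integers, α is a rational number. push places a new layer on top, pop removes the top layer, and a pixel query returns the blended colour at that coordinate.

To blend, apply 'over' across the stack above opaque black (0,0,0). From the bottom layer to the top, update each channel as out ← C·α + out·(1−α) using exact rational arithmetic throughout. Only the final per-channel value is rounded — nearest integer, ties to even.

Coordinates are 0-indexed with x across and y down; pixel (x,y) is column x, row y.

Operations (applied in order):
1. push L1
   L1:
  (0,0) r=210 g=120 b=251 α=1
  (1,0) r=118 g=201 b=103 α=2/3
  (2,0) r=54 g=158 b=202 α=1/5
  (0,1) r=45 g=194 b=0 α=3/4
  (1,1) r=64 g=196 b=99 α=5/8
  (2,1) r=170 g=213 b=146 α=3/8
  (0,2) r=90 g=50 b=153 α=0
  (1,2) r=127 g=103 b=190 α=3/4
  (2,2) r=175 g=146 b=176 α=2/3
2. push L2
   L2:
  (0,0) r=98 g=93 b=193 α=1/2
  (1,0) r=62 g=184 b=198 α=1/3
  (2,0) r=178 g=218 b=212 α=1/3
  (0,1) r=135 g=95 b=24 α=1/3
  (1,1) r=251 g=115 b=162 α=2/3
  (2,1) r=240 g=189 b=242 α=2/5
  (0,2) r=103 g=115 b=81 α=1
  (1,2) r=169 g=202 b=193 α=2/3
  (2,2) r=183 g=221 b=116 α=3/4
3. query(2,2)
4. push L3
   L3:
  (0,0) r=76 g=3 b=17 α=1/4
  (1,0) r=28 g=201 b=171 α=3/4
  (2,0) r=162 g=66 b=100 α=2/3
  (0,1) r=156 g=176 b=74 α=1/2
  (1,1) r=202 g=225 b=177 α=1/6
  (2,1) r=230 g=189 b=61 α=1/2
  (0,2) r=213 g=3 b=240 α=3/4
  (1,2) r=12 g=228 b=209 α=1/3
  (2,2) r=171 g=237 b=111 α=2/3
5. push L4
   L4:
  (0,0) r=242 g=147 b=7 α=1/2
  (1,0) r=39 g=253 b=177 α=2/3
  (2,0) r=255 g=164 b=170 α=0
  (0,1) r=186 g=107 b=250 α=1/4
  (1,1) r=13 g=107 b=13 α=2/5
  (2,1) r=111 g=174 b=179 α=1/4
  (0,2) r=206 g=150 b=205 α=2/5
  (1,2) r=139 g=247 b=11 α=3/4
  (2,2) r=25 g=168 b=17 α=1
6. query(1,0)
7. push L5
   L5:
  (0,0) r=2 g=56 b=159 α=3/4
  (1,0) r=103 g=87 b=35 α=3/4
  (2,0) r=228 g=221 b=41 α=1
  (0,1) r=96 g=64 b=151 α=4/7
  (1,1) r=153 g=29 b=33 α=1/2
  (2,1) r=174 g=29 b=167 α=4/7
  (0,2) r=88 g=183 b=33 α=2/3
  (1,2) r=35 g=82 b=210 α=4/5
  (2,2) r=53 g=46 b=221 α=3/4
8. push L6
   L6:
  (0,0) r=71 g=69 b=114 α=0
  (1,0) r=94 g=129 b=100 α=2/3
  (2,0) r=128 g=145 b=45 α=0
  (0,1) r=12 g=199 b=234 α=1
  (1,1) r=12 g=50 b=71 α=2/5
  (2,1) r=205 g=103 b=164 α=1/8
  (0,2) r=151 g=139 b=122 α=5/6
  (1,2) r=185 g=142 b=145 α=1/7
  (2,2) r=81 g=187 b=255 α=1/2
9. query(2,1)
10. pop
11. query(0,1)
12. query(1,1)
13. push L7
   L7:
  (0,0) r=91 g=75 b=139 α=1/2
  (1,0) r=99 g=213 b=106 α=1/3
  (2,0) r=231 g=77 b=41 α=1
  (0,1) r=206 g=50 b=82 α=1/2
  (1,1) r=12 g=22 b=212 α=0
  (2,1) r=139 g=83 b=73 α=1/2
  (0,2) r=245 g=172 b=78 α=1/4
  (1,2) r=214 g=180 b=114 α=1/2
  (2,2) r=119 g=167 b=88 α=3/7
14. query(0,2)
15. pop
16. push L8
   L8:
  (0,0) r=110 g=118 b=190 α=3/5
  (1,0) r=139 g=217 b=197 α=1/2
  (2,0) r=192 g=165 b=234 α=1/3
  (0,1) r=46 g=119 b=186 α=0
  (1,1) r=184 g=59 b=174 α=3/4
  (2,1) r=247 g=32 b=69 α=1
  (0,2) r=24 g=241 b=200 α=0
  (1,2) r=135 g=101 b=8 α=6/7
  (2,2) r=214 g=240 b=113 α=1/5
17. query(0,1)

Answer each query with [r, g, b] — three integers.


query (2,2) [L1,L2] — begin 0,0,0
L1 α=2/3: [350/3, 292/3, 352/3]
L2 α=3/4: [1997/12, 2281/12, 349/3]
→ [166, 190, 116]

query (1,0) [L1,L2,L3,L4] — begin 0,0,0
+L1 (α=2/3) → [236/3, 134, 206/3]
+L2 (α=1/3) → [658/9, 452/3, 1006/9]
+L3 (α=3/4) → [707/18, 2261/12, 5623/36]
+L4 (α=2/3) → [2111/54, 8333/36, 18367/108]
= [39, 231, 170]

query (2,1) [L1,L2,L3,L4,L5,L6] — begin 0,0,0
L1 α=3/8: [255/4, 639/8, 219/4]
L2 α=2/5: [537/4, 4941/40, 2593/20]
L3 α=1/2: [1457/8, 12501/80, 3813/40]
L4 α=1/4: [5259/32, 51423/320, 18599/160]
L5 α=4/7: [38049/224, 191389/2240, 162677/1120]
L6 α=1/8: [44609/256, 224349/2560, 188917/1280]
rounded: [174, 88, 148]

at x=0,y=1 over L1,L2,L3,L4,L5:
L1 α=3/4: [135/4, 291/2, 0]
L2 α=1/3: [135/2, 386/3, 8]
L3 α=1/2: [447/4, 457/3, 41]
L4 α=1/4: [2085/16, 141, 373/4]
L5 α=4/7: [12399/112, 97, 505/4]
→ [111, 97, 126]

query (1,1) [L1,L2,L3,L4,L5] — begin 0,0,0
+L1 (α=5/8) → [40, 245/2, 495/8]
+L2 (α=2/3) → [542/3, 235/2, 1029/8]
+L3 (α=1/6) → [1658/9, 1625/12, 2187/16]
+L4 (α=2/5) → [1736/15, 2481/20, 6977/80]
+L5 (α=1/2) → [4031/30, 3061/40, 9617/160]
rounded: [134, 77, 60]

at x=0,y=2 over L1,L2,L3,L4,L5,L7:
+L1 (α=0) → [0, 0, 0]
+L2 (α=1) → [103, 115, 81]
+L3 (α=3/4) → [371/2, 31, 801/4]
+L4 (α=2/5) → [1937/10, 393/5, 4043/20]
+L5 (α=2/3) → [3697/30, 741/5, 5363/60]
+L7 (α=1/4) → [6147/40, 3083/20, 6923/80]
= [154, 154, 87]

query (0,1) [L1,L2,L3,L4,L5,L8] — begin 0,0,0
after L1 α=3/4: [135/4, 291/2, 0]
after L2 α=1/3: [135/2, 386/3, 8]
after L3 α=1/2: [447/4, 457/3, 41]
after L4 α=1/4: [2085/16, 141, 373/4]
after L5 α=4/7: [12399/112, 97, 505/4]
after L8 α=0: [12399/112, 97, 505/4]
= [111, 97, 126]


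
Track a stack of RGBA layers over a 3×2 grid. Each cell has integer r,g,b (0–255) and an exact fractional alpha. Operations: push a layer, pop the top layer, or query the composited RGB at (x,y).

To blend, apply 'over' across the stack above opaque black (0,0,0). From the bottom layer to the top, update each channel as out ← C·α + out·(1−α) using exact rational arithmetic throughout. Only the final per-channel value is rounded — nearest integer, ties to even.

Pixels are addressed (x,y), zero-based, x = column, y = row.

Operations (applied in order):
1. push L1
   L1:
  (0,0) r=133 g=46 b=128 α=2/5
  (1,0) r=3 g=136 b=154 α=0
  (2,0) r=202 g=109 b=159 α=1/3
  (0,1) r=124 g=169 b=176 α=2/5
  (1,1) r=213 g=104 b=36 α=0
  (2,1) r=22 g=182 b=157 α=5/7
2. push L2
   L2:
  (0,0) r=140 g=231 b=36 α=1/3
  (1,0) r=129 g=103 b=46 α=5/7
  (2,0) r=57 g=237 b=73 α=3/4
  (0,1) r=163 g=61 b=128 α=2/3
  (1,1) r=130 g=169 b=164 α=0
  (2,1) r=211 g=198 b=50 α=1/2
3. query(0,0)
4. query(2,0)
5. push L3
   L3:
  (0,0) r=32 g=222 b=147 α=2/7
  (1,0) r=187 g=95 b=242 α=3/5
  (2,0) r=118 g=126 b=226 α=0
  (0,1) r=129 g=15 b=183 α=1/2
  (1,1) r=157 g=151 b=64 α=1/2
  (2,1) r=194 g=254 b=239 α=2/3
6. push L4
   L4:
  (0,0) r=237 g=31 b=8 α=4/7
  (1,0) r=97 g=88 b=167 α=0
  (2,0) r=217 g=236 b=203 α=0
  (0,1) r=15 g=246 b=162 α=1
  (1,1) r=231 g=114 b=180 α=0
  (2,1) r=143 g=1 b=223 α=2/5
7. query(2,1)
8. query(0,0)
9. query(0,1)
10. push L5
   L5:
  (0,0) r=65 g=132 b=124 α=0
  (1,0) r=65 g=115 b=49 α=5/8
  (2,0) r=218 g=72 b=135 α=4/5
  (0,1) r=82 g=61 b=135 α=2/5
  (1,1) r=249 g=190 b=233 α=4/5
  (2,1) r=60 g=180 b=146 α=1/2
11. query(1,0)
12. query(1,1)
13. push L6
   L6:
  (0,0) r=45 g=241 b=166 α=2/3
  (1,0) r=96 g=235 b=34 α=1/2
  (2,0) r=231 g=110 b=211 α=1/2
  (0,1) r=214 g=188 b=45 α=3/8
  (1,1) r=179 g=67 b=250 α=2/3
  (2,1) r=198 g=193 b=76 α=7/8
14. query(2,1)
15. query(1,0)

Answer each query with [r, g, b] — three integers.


query (0,0) [L1,L2] — begin 0,0,0
L1 α=2/5: [266/5, 92/5, 256/5]
L2 α=1/3: [1232/15, 1339/15, 692/15]
rounded: [82, 89, 46]

at x=2,y=0 over L1,L2:
+L1 (α=1/3) → [202/3, 109/3, 53]
+L2 (α=3/4) → [715/12, 1121/6, 68]
→ [60, 187, 68]

(2,1) stack=L1,L2,L3,L4; from [0,0,0]:
after L1 α=5/7: [110/7, 130, 785/7]
after L2 α=1/2: [1587/14, 164, 1135/14]
after L3 α=2/3: [7019/42, 224, 2609/14]
after L4 α=2/5: [11023/70, 674/5, 14071/70]
→ [157, 135, 201]

query (0,0) [L1,L2,L3,L4] — begin 0,0,0
after L1 α=2/5: [266/5, 92/5, 256/5]
after L2 α=1/3: [1232/15, 1339/15, 692/15]
after L3 α=2/7: [1424/21, 2671/21, 1574/21]
after L4 α=4/7: [8060/49, 3539/49, 1798/49]
→ [164, 72, 37]

at x=0,y=1 over L1,L2,L3,L4:
+L1 (α=2/5) → [248/5, 338/5, 352/5]
+L2 (α=2/3) → [626/5, 316/5, 544/5]
+L3 (α=1/2) → [1271/10, 391/10, 1459/10]
+L4 (α=1) → [15, 246, 162]
→ [15, 246, 162]

query (1,0) [L1,L2,L3,L4,L5] — begin 0,0,0
+L1 (α=0) → [0, 0, 0]
+L2 (α=5/7) → [645/7, 515/7, 230/7]
+L3 (α=3/5) → [5217/35, 605/7, 5542/35]
+L4 (α=0) → [5217/35, 605/7, 5542/35]
+L5 (α=5/8) → [13513/140, 730/7, 25201/280]
= [97, 104, 90]

(1,1) stack=L1,L2,L3,L4,L5; from [0,0,0]:
L1 α=0: [0, 0, 0]
L2 α=0: [0, 0, 0]
L3 α=1/2: [157/2, 151/2, 32]
L4 α=0: [157/2, 151/2, 32]
L5 α=4/5: [2149/10, 1671/10, 964/5]
= [215, 167, 193]

at x=2,y=1 over L1,L2,L3,L4,L5,L6:
after L1 α=5/7: [110/7, 130, 785/7]
after L2 α=1/2: [1587/14, 164, 1135/14]
after L3 α=2/3: [7019/42, 224, 2609/14]
after L4 α=2/5: [11023/70, 674/5, 14071/70]
after L5 α=1/2: [15223/140, 787/5, 24291/140]
after L6 α=7/8: [209263/1120, 3771/20, 98771/1120]
= [187, 189, 88]

query (1,0) [L1,L2,L3,L4,L5,L6] — begin 0,0,0
+L1 (α=0) → [0, 0, 0]
+L2 (α=5/7) → [645/7, 515/7, 230/7]
+L3 (α=3/5) → [5217/35, 605/7, 5542/35]
+L4 (α=0) → [5217/35, 605/7, 5542/35]
+L5 (α=5/8) → [13513/140, 730/7, 25201/280]
+L6 (α=1/2) → [26953/280, 2375/14, 34721/560]
rounded: [96, 170, 62]


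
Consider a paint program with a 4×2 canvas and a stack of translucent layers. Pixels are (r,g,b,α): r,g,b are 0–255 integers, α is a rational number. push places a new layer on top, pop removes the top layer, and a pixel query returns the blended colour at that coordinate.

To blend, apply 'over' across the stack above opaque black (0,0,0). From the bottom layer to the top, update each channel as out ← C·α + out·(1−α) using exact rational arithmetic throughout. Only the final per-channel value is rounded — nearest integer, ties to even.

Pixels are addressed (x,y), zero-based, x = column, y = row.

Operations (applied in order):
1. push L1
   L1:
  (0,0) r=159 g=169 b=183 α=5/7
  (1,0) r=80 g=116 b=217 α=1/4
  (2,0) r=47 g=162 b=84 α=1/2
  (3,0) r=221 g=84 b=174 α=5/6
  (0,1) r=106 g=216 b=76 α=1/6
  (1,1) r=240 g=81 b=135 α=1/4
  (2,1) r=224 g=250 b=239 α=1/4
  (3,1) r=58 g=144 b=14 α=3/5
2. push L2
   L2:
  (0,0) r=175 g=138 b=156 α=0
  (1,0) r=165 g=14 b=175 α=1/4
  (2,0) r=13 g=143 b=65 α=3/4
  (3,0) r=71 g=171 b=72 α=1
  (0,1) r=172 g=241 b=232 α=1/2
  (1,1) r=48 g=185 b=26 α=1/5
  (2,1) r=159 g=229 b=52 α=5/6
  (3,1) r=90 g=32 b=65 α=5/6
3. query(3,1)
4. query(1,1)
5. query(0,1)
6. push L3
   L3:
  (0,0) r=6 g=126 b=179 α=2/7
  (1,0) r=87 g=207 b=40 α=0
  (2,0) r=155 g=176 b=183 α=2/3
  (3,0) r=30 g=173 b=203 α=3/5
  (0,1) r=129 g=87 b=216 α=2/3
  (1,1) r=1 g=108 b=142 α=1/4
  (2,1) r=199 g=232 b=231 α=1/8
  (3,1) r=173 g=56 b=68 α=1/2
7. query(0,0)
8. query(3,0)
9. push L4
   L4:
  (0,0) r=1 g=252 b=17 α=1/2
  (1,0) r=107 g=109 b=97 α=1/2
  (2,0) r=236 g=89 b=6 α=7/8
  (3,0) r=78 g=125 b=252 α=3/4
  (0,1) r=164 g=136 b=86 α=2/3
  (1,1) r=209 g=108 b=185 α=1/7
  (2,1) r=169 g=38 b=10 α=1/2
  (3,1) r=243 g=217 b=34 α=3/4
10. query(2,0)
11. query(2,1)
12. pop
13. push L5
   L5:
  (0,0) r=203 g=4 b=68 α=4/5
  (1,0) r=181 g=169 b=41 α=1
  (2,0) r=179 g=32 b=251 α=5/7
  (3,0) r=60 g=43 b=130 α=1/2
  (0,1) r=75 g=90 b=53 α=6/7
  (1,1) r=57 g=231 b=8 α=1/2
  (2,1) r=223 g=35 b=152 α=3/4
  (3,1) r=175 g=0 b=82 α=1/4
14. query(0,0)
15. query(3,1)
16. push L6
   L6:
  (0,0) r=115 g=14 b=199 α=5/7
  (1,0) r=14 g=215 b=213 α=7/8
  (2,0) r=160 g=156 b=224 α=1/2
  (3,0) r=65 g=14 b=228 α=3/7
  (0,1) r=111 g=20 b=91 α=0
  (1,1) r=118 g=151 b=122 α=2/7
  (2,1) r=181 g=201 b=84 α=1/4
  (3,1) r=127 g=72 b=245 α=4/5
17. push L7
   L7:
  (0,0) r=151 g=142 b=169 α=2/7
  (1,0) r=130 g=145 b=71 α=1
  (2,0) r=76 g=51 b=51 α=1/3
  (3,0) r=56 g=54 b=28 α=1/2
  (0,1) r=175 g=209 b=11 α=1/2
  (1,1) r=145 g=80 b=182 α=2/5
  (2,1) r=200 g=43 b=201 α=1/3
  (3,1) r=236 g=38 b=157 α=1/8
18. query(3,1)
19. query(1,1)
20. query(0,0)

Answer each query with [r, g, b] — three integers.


query (3,1) [L1,L2] — begin 0,0,0
+L1 (α=3/5) → [174/5, 432/5, 42/5]
+L2 (α=5/6) → [404/5, 616/15, 1667/30]
→ [81, 41, 56]

query (1,1) [L1,L2] — begin 0,0,0
after L1 α=1/4: [60, 81/4, 135/4]
after L2 α=1/5: [288/5, 266/5, 161/5]
rounded: [58, 53, 32]

query (0,1) [L1,L2] — begin 0,0,0
+L1 (α=1/6) → [53/3, 36, 38/3]
+L2 (α=1/2) → [569/6, 277/2, 367/3]
= [95, 138, 122]

(0,0) stack=L1,L2,L3; from [0,0,0]:
L1 α=5/7: [795/7, 845/7, 915/7]
L2 α=0: [795/7, 845/7, 915/7]
L3 α=2/7: [4059/49, 5989/49, 7081/49]
= [83, 122, 145]

query (3,0) [L1,L2,L3] — begin 0,0,0
after L1 α=5/6: [1105/6, 70, 145]
after L2 α=1: [71, 171, 72]
after L3 α=3/5: [232/5, 861/5, 753/5]
= [46, 172, 151]

at x=2,y=0 over L1,L2,L3,L4:
L1 α=1/2: [47/2, 81, 42]
L2 α=3/4: [125/8, 255/2, 237/4]
L3 α=2/3: [2605/24, 959/6, 567/4]
L4 α=7/8: [42253/192, 4697/48, 735/32]
rounded: [220, 98, 23]

at x=2,y=1 over L1,L2,L3,L4:
+L1 (α=1/4) → [56, 125/2, 239/4]
+L2 (α=5/6) → [851/6, 805/4, 1279/24]
+L3 (α=1/8) → [7151/48, 6563/32, 14497/192]
+L4 (α=1/2) → [15263/96, 7779/64, 16417/384]
rounded: [159, 122, 43]

(0,0) stack=L1,L2,L3,L5; from [0,0,0]:
L1 α=5/7: [795/7, 845/7, 915/7]
L2 α=0: [795/7, 845/7, 915/7]
L3 α=2/7: [4059/49, 5989/49, 7081/49]
L5 α=4/5: [43847/245, 6773/245, 20409/245]
= [179, 28, 83]

at x=3,y=1 over L1,L2,L3,L5:
L1 α=3/5: [174/5, 432/5, 42/5]
L2 α=5/6: [404/5, 616/15, 1667/30]
L3 α=1/2: [1269/10, 728/15, 3707/60]
L5 α=1/4: [5557/40, 182/5, 5347/80]
rounded: [139, 36, 67]

query (3,1) [L1,L2,L3,L5,L6,L7] — begin 0,0,0
after L1 α=3/5: [174/5, 432/5, 42/5]
after L2 α=5/6: [404/5, 616/15, 1667/30]
after L3 α=1/2: [1269/10, 728/15, 3707/60]
after L5 α=1/4: [5557/40, 182/5, 5347/80]
after L6 α=4/5: [25877/200, 1622/25, 83747/400]
after L7 α=1/8: [228339/1600, 1538/25, 649029/3200]
→ [143, 62, 203]

query (1,1) [L1,L2,L3,L5,L6,L7] — begin 0,0,0
after L1 α=1/4: [60, 81/4, 135/4]
after L2 α=1/5: [288/5, 266/5, 161/5]
after L3 α=1/4: [869/20, 669/10, 1193/20]
after L5 α=1/2: [2009/40, 2979/20, 1353/40]
after L6 α=2/7: [3897/56, 4187/28, 3305/56]
after L7 α=2/5: [27931/280, 17041/140, 30299/280]
rounded: [100, 122, 108]

query (0,0) [L1,L2,L3,L5,L6,L7] — begin 0,0,0
L1 α=5/7: [795/7, 845/7, 915/7]
L2 α=0: [795/7, 845/7, 915/7]
L3 α=2/7: [4059/49, 5989/49, 7081/49]
L5 α=4/5: [43847/245, 6773/245, 20409/245]
L6 α=5/7: [228569/1715, 30696/1715, 284593/1715]
L7 α=2/7: [332155/2401, 128108/2401, 400527/2401]
→ [138, 53, 167]


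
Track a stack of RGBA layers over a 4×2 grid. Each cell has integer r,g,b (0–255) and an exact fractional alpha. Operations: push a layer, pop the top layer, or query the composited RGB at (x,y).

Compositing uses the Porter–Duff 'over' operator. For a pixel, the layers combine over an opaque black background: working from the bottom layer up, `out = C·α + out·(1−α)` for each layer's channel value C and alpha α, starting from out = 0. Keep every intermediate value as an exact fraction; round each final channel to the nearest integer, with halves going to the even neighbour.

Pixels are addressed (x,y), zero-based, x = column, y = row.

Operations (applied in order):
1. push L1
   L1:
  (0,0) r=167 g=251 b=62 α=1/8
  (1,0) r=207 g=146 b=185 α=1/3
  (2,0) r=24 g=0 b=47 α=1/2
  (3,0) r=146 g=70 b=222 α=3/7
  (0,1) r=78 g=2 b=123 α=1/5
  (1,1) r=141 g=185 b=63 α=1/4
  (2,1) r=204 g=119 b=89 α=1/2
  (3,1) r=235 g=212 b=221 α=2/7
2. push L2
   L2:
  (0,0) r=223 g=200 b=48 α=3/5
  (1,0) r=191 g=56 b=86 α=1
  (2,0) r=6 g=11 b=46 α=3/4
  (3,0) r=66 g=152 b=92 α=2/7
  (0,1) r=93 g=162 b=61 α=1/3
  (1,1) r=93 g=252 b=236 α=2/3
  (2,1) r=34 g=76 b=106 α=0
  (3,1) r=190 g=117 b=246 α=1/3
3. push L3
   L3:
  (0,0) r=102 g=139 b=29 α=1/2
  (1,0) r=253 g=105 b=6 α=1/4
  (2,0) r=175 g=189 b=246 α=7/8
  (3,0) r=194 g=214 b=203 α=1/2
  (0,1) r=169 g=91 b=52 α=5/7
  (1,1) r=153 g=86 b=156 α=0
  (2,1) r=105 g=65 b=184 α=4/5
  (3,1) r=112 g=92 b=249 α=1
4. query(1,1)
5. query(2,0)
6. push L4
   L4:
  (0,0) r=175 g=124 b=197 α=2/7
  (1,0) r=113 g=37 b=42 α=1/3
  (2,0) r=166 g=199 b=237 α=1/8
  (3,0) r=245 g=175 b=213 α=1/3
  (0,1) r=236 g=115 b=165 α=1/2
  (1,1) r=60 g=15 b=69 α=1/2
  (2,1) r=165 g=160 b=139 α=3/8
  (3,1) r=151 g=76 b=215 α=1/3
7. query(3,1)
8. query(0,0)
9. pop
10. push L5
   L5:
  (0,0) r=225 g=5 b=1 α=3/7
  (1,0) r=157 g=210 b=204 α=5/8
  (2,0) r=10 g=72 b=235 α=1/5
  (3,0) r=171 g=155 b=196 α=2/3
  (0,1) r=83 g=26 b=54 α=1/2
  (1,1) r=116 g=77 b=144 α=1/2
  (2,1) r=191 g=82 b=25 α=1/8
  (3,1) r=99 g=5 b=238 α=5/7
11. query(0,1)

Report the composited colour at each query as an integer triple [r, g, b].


query (1,1) [L1,L2,L3] — begin 0,0,0
after L1 α=1/4: [141/4, 185/4, 63/4]
after L2 α=2/3: [295/4, 2201/12, 1951/12]
after L3 α=0: [295/4, 2201/12, 1951/12]
rounded: [74, 183, 163]

(2,0) stack=L1,L2,L3; from [0,0,0]:
after L1 α=1/2: [12, 0, 47/2]
after L2 α=3/4: [15/2, 33/4, 323/8]
after L3 α=7/8: [2465/16, 5325/32, 14099/64]
→ [154, 166, 220]

query (3,1) [L1,L2,L3,L4] — begin 0,0,0
+L1 (α=2/7) → [470/7, 424/7, 442/7]
+L2 (α=1/3) → [2270/21, 1667/21, 2606/21]
+L3 (α=1) → [112, 92, 249]
+L4 (α=1/3) → [125, 260/3, 713/3]
rounded: [125, 87, 238]

(0,0) stack=L1,L2,L3,L4; from [0,0,0]:
+L1 (α=1/8) → [167/8, 251/8, 31/4]
+L2 (α=3/5) → [2843/20, 2651/20, 319/10]
+L3 (α=1/2) → [4883/40, 5431/40, 609/20]
+L4 (α=2/7) → [7683/56, 7415/56, 2185/28]
= [137, 132, 78]

(0,1) stack=L1,L2,L3,L5; from [0,0,0]:
+L1 (α=1/5) → [78/5, 2/5, 123/5]
+L2 (α=1/3) → [207/5, 814/15, 551/15]
+L3 (α=5/7) → [4639/35, 8453/105, 5002/105]
+L5 (α=1/2) → [3772/35, 11183/210, 5336/105]
rounded: [108, 53, 51]


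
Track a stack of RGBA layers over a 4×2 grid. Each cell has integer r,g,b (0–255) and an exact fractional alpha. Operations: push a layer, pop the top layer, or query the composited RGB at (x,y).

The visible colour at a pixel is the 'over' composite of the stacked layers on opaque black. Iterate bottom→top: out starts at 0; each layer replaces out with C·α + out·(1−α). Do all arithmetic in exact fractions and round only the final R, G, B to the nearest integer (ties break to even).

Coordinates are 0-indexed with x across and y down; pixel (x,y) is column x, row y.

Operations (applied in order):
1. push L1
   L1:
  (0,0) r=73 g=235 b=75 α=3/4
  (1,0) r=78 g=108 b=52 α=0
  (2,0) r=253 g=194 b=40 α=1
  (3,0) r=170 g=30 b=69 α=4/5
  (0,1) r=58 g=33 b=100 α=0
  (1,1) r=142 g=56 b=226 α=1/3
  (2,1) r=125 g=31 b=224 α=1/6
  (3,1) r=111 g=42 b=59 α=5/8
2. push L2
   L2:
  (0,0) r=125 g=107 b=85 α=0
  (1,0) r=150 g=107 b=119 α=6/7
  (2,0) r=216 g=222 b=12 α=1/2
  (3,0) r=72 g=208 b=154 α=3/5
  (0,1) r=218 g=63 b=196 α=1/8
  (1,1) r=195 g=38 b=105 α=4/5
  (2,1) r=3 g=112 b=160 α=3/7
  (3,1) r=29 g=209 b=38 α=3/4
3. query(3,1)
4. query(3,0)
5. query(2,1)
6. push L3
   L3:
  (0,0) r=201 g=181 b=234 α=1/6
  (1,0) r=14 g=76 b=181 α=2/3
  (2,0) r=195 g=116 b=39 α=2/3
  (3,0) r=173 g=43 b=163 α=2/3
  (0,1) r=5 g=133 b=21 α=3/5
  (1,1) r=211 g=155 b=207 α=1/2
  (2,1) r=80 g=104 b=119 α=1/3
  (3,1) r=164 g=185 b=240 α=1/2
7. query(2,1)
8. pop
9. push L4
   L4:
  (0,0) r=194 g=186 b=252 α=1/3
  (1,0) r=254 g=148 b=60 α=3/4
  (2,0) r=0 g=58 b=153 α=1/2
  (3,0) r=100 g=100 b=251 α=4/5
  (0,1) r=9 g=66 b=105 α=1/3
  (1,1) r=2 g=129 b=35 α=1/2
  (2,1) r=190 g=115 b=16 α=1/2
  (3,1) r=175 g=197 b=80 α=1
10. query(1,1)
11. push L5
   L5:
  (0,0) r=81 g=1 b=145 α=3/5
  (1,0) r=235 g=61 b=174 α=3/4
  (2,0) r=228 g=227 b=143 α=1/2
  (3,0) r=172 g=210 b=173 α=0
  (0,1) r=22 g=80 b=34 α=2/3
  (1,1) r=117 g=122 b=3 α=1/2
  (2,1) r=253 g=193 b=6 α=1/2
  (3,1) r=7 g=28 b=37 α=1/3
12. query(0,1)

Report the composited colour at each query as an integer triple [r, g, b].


at x=3,y=1 over L1,L2:
after L1 α=5/8: [555/8, 105/4, 295/8]
after L2 α=3/4: [1251/32, 2613/16, 1207/32]
rounded: [39, 163, 38]

query (3,0) [L1,L2] — begin 0,0,0
L1 α=4/5: [136, 24, 276/5]
L2 α=3/5: [488/5, 672/5, 2862/25]
rounded: [98, 134, 114]

query (2,1) [L1,L2] — begin 0,0,0
+L1 (α=1/6) → [125/6, 31/6, 112/3]
+L2 (α=3/7) → [277/21, 1070/21, 1888/21]
→ [13, 51, 90]

(2,1) stack=L1,L2,L3; from [0,0,0]:
+L1 (α=1/6) → [125/6, 31/6, 112/3]
+L2 (α=3/7) → [277/21, 1070/21, 1888/21]
+L3 (α=1/3) → [2234/63, 4324/63, 6275/63]
rounded: [35, 69, 100]

query (1,1) [L1,L2,L4] — begin 0,0,0
+L1 (α=1/3) → [142/3, 56/3, 226/3]
+L2 (α=4/5) → [2482/15, 512/15, 1486/15]
+L4 (α=1/2) → [1256/15, 2447/30, 2011/30]
= [84, 82, 67]

(0,1) stack=L1,L2,L4,L5; from [0,0,0]:
+L1 (α=0) → [0, 0, 0]
+L2 (α=1/8) → [109/4, 63/8, 49/2]
+L4 (α=1/3) → [127/6, 109/4, 154/3]
+L5 (α=2/3) → [391/18, 749/12, 358/9]
= [22, 62, 40]


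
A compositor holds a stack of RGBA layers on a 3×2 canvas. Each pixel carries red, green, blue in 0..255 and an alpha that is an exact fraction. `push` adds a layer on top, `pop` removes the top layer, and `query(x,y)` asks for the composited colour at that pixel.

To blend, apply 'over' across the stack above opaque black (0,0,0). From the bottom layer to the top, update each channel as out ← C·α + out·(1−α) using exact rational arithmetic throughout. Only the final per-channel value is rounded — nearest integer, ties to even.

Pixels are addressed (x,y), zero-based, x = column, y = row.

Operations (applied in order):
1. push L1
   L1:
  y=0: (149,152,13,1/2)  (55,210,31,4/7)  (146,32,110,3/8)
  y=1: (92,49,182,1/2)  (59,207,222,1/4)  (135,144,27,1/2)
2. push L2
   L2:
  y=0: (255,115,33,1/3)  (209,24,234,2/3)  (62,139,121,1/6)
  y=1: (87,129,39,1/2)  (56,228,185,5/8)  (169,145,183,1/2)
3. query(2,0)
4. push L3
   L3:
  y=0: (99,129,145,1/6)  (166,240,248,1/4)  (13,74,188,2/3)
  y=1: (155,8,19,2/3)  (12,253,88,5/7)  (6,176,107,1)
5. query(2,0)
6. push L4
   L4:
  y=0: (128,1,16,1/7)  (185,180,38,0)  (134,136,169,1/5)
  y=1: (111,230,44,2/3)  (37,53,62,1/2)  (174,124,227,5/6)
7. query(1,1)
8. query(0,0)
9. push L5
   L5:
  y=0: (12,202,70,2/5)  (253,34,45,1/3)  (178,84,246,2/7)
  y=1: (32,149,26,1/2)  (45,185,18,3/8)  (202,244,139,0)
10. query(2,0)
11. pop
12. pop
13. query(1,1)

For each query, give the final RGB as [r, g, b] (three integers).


at x=2,y=0 over L1,L2:
+L1 (α=3/8) → [219/4, 12, 165/4]
+L2 (α=1/6) → [1343/24, 199/6, 1309/24]
= [56, 33, 55]

at x=2,y=0 over L1,L2,L3:
after L1 α=3/8: [219/4, 12, 165/4]
after L2 α=1/6: [1343/24, 199/6, 1309/24]
after L3 α=2/3: [1967/72, 1087/18, 10333/72]
→ [27, 60, 144]

(1,1) stack=L1,L2,L3,L4; from [0,0,0]:
L1 α=1/4: [59/4, 207/4, 111/2]
L2 α=5/8: [1297/32, 5181/32, 2183/16]
L3 α=5/7: [2257/112, 25421/112, 5703/56]
L4 α=1/2: [6401/224, 31357/224, 9175/112]
→ [29, 140, 82]

at x=0,y=0 over L1,L2,L3,L4:
L1 α=1/2: [149/2, 76, 13/2]
L2 α=1/3: [404/3, 89, 46/3]
L3 α=1/6: [2317/18, 287/3, 665/18]
L4 α=1/7: [2701/21, 575/7, 713/21]
rounded: [129, 82, 34]

(2,0) stack=L1,L2,L3,L4,L5; from [0,0,0]:
+L1 (α=3/8) → [219/4, 12, 165/4]
+L2 (α=1/6) → [1343/24, 199/6, 1309/24]
+L3 (α=2/3) → [1967/72, 1087/18, 10333/72]
+L4 (α=1/5) → [4379/90, 3398/45, 2675/18]
+L5 (α=2/7) → [1541/18, 4910/63, 22231/126]
rounded: [86, 78, 176]

query (1,1) [L1,L2,L3] — begin 0,0,0
after L1 α=1/4: [59/4, 207/4, 111/2]
after L2 α=5/8: [1297/32, 5181/32, 2183/16]
after L3 α=5/7: [2257/112, 25421/112, 5703/56]
rounded: [20, 227, 102]
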